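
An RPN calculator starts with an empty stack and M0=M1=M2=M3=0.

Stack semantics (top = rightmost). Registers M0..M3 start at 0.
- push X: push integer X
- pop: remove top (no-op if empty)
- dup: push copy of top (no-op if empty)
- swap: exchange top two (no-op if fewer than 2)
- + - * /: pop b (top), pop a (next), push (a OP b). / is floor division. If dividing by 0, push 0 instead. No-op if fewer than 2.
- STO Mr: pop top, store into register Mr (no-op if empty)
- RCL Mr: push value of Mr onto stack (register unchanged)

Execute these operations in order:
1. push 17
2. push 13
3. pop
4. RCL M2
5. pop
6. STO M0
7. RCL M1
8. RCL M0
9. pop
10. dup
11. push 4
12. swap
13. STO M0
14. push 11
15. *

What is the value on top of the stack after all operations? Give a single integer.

After op 1 (push 17): stack=[17] mem=[0,0,0,0]
After op 2 (push 13): stack=[17,13] mem=[0,0,0,0]
After op 3 (pop): stack=[17] mem=[0,0,0,0]
After op 4 (RCL M2): stack=[17,0] mem=[0,0,0,0]
After op 5 (pop): stack=[17] mem=[0,0,0,0]
After op 6 (STO M0): stack=[empty] mem=[17,0,0,0]
After op 7 (RCL M1): stack=[0] mem=[17,0,0,0]
After op 8 (RCL M0): stack=[0,17] mem=[17,0,0,0]
After op 9 (pop): stack=[0] mem=[17,0,0,0]
After op 10 (dup): stack=[0,0] mem=[17,0,0,0]
After op 11 (push 4): stack=[0,0,4] mem=[17,0,0,0]
After op 12 (swap): stack=[0,4,0] mem=[17,0,0,0]
After op 13 (STO M0): stack=[0,4] mem=[0,0,0,0]
After op 14 (push 11): stack=[0,4,11] mem=[0,0,0,0]
After op 15 (*): stack=[0,44] mem=[0,0,0,0]

Answer: 44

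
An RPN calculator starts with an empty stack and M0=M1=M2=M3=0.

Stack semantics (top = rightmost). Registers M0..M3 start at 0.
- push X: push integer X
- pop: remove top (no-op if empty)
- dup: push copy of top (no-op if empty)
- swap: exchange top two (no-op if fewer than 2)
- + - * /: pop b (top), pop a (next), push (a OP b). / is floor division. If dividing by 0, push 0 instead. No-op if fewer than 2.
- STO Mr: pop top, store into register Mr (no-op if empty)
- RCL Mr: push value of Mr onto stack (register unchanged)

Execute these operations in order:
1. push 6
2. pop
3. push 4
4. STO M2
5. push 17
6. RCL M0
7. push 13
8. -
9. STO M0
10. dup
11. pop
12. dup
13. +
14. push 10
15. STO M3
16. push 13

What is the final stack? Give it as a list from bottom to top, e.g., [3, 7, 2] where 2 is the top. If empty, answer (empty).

After op 1 (push 6): stack=[6] mem=[0,0,0,0]
After op 2 (pop): stack=[empty] mem=[0,0,0,0]
After op 3 (push 4): stack=[4] mem=[0,0,0,0]
After op 4 (STO M2): stack=[empty] mem=[0,0,4,0]
After op 5 (push 17): stack=[17] mem=[0,0,4,0]
After op 6 (RCL M0): stack=[17,0] mem=[0,0,4,0]
After op 7 (push 13): stack=[17,0,13] mem=[0,0,4,0]
After op 8 (-): stack=[17,-13] mem=[0,0,4,0]
After op 9 (STO M0): stack=[17] mem=[-13,0,4,0]
After op 10 (dup): stack=[17,17] mem=[-13,0,4,0]
After op 11 (pop): stack=[17] mem=[-13,0,4,0]
After op 12 (dup): stack=[17,17] mem=[-13,0,4,0]
After op 13 (+): stack=[34] mem=[-13,0,4,0]
After op 14 (push 10): stack=[34,10] mem=[-13,0,4,0]
After op 15 (STO M3): stack=[34] mem=[-13,0,4,10]
After op 16 (push 13): stack=[34,13] mem=[-13,0,4,10]

Answer: [34, 13]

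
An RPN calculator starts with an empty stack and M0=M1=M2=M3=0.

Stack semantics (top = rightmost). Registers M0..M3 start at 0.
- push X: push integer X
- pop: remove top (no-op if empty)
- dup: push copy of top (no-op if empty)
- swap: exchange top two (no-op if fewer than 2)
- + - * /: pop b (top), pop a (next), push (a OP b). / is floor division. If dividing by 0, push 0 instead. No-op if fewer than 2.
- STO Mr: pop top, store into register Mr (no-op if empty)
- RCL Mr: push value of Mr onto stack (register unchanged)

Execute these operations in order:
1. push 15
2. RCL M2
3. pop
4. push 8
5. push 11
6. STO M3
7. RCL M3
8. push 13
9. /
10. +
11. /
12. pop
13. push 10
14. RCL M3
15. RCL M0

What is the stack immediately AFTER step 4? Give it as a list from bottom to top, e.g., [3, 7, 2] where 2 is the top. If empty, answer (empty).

After op 1 (push 15): stack=[15] mem=[0,0,0,0]
After op 2 (RCL M2): stack=[15,0] mem=[0,0,0,0]
After op 3 (pop): stack=[15] mem=[0,0,0,0]
After op 4 (push 8): stack=[15,8] mem=[0,0,0,0]

[15, 8]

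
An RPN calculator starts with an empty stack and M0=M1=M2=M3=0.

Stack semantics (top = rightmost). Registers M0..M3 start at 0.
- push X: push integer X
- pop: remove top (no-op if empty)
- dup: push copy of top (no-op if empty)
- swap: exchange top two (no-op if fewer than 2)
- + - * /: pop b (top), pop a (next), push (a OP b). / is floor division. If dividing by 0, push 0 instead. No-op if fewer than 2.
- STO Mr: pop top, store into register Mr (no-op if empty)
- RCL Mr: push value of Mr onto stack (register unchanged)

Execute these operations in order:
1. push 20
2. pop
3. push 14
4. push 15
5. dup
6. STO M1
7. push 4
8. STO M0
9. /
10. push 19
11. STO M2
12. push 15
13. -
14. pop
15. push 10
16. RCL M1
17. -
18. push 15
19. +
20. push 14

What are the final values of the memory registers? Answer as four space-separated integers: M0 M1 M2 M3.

After op 1 (push 20): stack=[20] mem=[0,0,0,0]
After op 2 (pop): stack=[empty] mem=[0,0,0,0]
After op 3 (push 14): stack=[14] mem=[0,0,0,0]
After op 4 (push 15): stack=[14,15] mem=[0,0,0,0]
After op 5 (dup): stack=[14,15,15] mem=[0,0,0,0]
After op 6 (STO M1): stack=[14,15] mem=[0,15,0,0]
After op 7 (push 4): stack=[14,15,4] mem=[0,15,0,0]
After op 8 (STO M0): stack=[14,15] mem=[4,15,0,0]
After op 9 (/): stack=[0] mem=[4,15,0,0]
After op 10 (push 19): stack=[0,19] mem=[4,15,0,0]
After op 11 (STO M2): stack=[0] mem=[4,15,19,0]
After op 12 (push 15): stack=[0,15] mem=[4,15,19,0]
After op 13 (-): stack=[-15] mem=[4,15,19,0]
After op 14 (pop): stack=[empty] mem=[4,15,19,0]
After op 15 (push 10): stack=[10] mem=[4,15,19,0]
After op 16 (RCL M1): stack=[10,15] mem=[4,15,19,0]
After op 17 (-): stack=[-5] mem=[4,15,19,0]
After op 18 (push 15): stack=[-5,15] mem=[4,15,19,0]
After op 19 (+): stack=[10] mem=[4,15,19,0]
After op 20 (push 14): stack=[10,14] mem=[4,15,19,0]

Answer: 4 15 19 0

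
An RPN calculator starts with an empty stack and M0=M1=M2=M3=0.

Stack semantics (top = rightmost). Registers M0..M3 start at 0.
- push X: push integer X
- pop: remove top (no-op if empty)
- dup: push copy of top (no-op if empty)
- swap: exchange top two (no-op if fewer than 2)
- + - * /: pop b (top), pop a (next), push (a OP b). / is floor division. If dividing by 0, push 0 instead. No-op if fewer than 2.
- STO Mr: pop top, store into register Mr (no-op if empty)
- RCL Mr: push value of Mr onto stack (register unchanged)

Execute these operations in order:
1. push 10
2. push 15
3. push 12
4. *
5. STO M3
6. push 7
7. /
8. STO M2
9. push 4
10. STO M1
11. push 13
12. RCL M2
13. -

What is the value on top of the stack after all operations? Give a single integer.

After op 1 (push 10): stack=[10] mem=[0,0,0,0]
After op 2 (push 15): stack=[10,15] mem=[0,0,0,0]
After op 3 (push 12): stack=[10,15,12] mem=[0,0,0,0]
After op 4 (*): stack=[10,180] mem=[0,0,0,0]
After op 5 (STO M3): stack=[10] mem=[0,0,0,180]
After op 6 (push 7): stack=[10,7] mem=[0,0,0,180]
After op 7 (/): stack=[1] mem=[0,0,0,180]
After op 8 (STO M2): stack=[empty] mem=[0,0,1,180]
After op 9 (push 4): stack=[4] mem=[0,0,1,180]
After op 10 (STO M1): stack=[empty] mem=[0,4,1,180]
After op 11 (push 13): stack=[13] mem=[0,4,1,180]
After op 12 (RCL M2): stack=[13,1] mem=[0,4,1,180]
After op 13 (-): stack=[12] mem=[0,4,1,180]

Answer: 12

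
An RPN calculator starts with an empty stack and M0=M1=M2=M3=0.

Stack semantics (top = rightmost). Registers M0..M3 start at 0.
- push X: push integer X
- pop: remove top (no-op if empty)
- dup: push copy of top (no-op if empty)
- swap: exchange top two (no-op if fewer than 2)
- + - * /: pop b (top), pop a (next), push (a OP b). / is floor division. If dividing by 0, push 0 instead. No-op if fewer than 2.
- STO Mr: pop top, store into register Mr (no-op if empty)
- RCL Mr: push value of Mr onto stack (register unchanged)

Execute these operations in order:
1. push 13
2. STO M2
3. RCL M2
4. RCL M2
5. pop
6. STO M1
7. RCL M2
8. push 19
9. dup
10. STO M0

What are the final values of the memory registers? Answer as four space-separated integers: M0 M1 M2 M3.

After op 1 (push 13): stack=[13] mem=[0,0,0,0]
After op 2 (STO M2): stack=[empty] mem=[0,0,13,0]
After op 3 (RCL M2): stack=[13] mem=[0,0,13,0]
After op 4 (RCL M2): stack=[13,13] mem=[0,0,13,0]
After op 5 (pop): stack=[13] mem=[0,0,13,0]
After op 6 (STO M1): stack=[empty] mem=[0,13,13,0]
After op 7 (RCL M2): stack=[13] mem=[0,13,13,0]
After op 8 (push 19): stack=[13,19] mem=[0,13,13,0]
After op 9 (dup): stack=[13,19,19] mem=[0,13,13,0]
After op 10 (STO M0): stack=[13,19] mem=[19,13,13,0]

Answer: 19 13 13 0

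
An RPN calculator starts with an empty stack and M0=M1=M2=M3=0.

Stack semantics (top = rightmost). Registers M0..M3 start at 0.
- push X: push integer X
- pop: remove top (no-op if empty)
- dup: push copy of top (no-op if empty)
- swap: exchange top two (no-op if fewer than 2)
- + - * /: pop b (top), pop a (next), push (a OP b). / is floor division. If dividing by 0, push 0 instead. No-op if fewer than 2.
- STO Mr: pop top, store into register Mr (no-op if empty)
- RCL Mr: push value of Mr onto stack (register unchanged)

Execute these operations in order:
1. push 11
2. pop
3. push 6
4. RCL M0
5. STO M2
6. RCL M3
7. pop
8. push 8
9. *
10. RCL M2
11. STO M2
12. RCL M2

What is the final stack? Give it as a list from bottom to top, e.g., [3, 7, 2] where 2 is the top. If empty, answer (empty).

After op 1 (push 11): stack=[11] mem=[0,0,0,0]
After op 2 (pop): stack=[empty] mem=[0,0,0,0]
After op 3 (push 6): stack=[6] mem=[0,0,0,0]
After op 4 (RCL M0): stack=[6,0] mem=[0,0,0,0]
After op 5 (STO M2): stack=[6] mem=[0,0,0,0]
After op 6 (RCL M3): stack=[6,0] mem=[0,0,0,0]
After op 7 (pop): stack=[6] mem=[0,0,0,0]
After op 8 (push 8): stack=[6,8] mem=[0,0,0,0]
After op 9 (*): stack=[48] mem=[0,0,0,0]
After op 10 (RCL M2): stack=[48,0] mem=[0,0,0,0]
After op 11 (STO M2): stack=[48] mem=[0,0,0,0]
After op 12 (RCL M2): stack=[48,0] mem=[0,0,0,0]

Answer: [48, 0]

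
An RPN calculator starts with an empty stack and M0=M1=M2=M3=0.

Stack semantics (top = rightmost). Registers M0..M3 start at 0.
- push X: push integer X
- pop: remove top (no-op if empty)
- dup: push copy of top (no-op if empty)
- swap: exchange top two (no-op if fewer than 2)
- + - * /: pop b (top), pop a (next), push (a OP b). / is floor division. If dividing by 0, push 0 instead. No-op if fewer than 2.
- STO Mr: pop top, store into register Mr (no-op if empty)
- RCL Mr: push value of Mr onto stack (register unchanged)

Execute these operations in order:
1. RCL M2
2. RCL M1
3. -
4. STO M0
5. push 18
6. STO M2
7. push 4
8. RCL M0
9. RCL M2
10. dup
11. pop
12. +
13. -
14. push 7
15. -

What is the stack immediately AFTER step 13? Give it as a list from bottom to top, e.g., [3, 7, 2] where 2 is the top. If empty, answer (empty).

After op 1 (RCL M2): stack=[0] mem=[0,0,0,0]
After op 2 (RCL M1): stack=[0,0] mem=[0,0,0,0]
After op 3 (-): stack=[0] mem=[0,0,0,0]
After op 4 (STO M0): stack=[empty] mem=[0,0,0,0]
After op 5 (push 18): stack=[18] mem=[0,0,0,0]
After op 6 (STO M2): stack=[empty] mem=[0,0,18,0]
After op 7 (push 4): stack=[4] mem=[0,0,18,0]
After op 8 (RCL M0): stack=[4,0] mem=[0,0,18,0]
After op 9 (RCL M2): stack=[4,0,18] mem=[0,0,18,0]
After op 10 (dup): stack=[4,0,18,18] mem=[0,0,18,0]
After op 11 (pop): stack=[4,0,18] mem=[0,0,18,0]
After op 12 (+): stack=[4,18] mem=[0,0,18,0]
After op 13 (-): stack=[-14] mem=[0,0,18,0]

[-14]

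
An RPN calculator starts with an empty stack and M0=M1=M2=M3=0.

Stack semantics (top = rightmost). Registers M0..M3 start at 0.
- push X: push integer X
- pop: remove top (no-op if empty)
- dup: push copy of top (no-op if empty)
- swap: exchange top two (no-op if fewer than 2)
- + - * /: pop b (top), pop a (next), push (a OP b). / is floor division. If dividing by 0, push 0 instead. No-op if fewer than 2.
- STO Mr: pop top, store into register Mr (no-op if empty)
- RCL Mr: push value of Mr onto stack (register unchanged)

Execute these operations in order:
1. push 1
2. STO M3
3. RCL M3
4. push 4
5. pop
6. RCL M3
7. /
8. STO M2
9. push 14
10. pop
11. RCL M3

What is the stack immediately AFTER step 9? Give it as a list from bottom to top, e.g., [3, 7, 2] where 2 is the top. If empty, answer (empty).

After op 1 (push 1): stack=[1] mem=[0,0,0,0]
After op 2 (STO M3): stack=[empty] mem=[0,0,0,1]
After op 3 (RCL M3): stack=[1] mem=[0,0,0,1]
After op 4 (push 4): stack=[1,4] mem=[0,0,0,1]
After op 5 (pop): stack=[1] mem=[0,0,0,1]
After op 6 (RCL M3): stack=[1,1] mem=[0,0,0,1]
After op 7 (/): stack=[1] mem=[0,0,0,1]
After op 8 (STO M2): stack=[empty] mem=[0,0,1,1]
After op 9 (push 14): stack=[14] mem=[0,0,1,1]

[14]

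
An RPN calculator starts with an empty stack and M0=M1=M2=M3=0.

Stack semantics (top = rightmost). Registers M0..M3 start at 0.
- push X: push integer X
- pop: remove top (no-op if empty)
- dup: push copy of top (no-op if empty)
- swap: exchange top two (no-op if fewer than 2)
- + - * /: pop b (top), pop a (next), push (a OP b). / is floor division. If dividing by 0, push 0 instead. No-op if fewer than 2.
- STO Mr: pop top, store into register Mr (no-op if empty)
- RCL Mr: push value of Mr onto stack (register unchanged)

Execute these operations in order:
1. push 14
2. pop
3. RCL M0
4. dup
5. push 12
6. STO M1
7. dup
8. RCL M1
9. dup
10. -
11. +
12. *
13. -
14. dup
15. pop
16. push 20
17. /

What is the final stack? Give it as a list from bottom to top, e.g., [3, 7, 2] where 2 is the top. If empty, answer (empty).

After op 1 (push 14): stack=[14] mem=[0,0,0,0]
After op 2 (pop): stack=[empty] mem=[0,0,0,0]
After op 3 (RCL M0): stack=[0] mem=[0,0,0,0]
After op 4 (dup): stack=[0,0] mem=[0,0,0,0]
After op 5 (push 12): stack=[0,0,12] mem=[0,0,0,0]
After op 6 (STO M1): stack=[0,0] mem=[0,12,0,0]
After op 7 (dup): stack=[0,0,0] mem=[0,12,0,0]
After op 8 (RCL M1): stack=[0,0,0,12] mem=[0,12,0,0]
After op 9 (dup): stack=[0,0,0,12,12] mem=[0,12,0,0]
After op 10 (-): stack=[0,0,0,0] mem=[0,12,0,0]
After op 11 (+): stack=[0,0,0] mem=[0,12,0,0]
After op 12 (*): stack=[0,0] mem=[0,12,0,0]
After op 13 (-): stack=[0] mem=[0,12,0,0]
After op 14 (dup): stack=[0,0] mem=[0,12,0,0]
After op 15 (pop): stack=[0] mem=[0,12,0,0]
After op 16 (push 20): stack=[0,20] mem=[0,12,0,0]
After op 17 (/): stack=[0] mem=[0,12,0,0]

Answer: [0]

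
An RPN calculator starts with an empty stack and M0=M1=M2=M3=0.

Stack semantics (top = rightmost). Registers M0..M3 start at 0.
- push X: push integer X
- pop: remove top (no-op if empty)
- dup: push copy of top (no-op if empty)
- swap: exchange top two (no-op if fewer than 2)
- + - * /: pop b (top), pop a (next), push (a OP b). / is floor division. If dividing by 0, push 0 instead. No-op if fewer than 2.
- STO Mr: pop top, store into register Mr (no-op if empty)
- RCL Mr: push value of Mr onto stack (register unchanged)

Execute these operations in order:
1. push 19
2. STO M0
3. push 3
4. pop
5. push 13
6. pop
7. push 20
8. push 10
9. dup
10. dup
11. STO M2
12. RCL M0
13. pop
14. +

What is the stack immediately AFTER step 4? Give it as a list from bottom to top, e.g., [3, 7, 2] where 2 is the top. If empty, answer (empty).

After op 1 (push 19): stack=[19] mem=[0,0,0,0]
After op 2 (STO M0): stack=[empty] mem=[19,0,0,0]
After op 3 (push 3): stack=[3] mem=[19,0,0,0]
After op 4 (pop): stack=[empty] mem=[19,0,0,0]

(empty)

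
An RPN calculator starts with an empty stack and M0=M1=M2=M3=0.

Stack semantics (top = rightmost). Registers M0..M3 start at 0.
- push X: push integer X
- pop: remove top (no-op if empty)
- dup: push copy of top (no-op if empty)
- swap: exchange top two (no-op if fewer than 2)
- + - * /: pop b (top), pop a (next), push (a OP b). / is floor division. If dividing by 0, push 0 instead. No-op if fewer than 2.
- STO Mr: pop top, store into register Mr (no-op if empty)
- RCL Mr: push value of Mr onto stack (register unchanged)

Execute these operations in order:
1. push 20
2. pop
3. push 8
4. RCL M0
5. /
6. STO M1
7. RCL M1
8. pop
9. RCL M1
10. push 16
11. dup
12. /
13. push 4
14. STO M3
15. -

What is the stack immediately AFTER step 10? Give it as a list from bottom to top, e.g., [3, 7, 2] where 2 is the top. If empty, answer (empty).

After op 1 (push 20): stack=[20] mem=[0,0,0,0]
After op 2 (pop): stack=[empty] mem=[0,0,0,0]
After op 3 (push 8): stack=[8] mem=[0,0,0,0]
After op 4 (RCL M0): stack=[8,0] mem=[0,0,0,0]
After op 5 (/): stack=[0] mem=[0,0,0,0]
After op 6 (STO M1): stack=[empty] mem=[0,0,0,0]
After op 7 (RCL M1): stack=[0] mem=[0,0,0,0]
After op 8 (pop): stack=[empty] mem=[0,0,0,0]
After op 9 (RCL M1): stack=[0] mem=[0,0,0,0]
After op 10 (push 16): stack=[0,16] mem=[0,0,0,0]

[0, 16]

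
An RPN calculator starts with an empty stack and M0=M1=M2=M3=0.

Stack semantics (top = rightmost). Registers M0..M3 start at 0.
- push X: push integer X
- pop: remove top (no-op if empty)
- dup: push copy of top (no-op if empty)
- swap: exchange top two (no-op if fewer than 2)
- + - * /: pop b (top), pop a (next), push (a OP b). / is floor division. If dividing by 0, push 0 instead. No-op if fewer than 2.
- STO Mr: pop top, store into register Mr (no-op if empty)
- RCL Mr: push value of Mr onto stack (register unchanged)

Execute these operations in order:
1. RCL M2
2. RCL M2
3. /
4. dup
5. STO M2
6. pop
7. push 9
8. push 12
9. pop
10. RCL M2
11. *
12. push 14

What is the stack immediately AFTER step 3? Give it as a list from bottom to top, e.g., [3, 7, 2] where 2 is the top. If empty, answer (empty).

After op 1 (RCL M2): stack=[0] mem=[0,0,0,0]
After op 2 (RCL M2): stack=[0,0] mem=[0,0,0,0]
After op 3 (/): stack=[0] mem=[0,0,0,0]

[0]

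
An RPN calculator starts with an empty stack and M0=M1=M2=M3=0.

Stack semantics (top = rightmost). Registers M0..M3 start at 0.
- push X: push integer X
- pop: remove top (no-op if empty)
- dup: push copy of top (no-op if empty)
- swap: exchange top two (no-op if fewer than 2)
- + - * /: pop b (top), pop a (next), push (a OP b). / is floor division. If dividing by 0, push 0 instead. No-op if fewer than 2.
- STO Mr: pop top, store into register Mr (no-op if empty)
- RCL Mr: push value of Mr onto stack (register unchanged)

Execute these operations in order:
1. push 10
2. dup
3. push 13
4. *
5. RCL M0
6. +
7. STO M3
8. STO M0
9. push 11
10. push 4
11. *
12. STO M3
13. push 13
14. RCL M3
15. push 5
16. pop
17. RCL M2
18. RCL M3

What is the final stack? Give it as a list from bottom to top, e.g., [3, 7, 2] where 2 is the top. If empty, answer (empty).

Answer: [13, 44, 0, 44]

Derivation:
After op 1 (push 10): stack=[10] mem=[0,0,0,0]
After op 2 (dup): stack=[10,10] mem=[0,0,0,0]
After op 3 (push 13): stack=[10,10,13] mem=[0,0,0,0]
After op 4 (*): stack=[10,130] mem=[0,0,0,0]
After op 5 (RCL M0): stack=[10,130,0] mem=[0,0,0,0]
After op 6 (+): stack=[10,130] mem=[0,0,0,0]
After op 7 (STO M3): stack=[10] mem=[0,0,0,130]
After op 8 (STO M0): stack=[empty] mem=[10,0,0,130]
After op 9 (push 11): stack=[11] mem=[10,0,0,130]
After op 10 (push 4): stack=[11,4] mem=[10,0,0,130]
After op 11 (*): stack=[44] mem=[10,0,0,130]
After op 12 (STO M3): stack=[empty] mem=[10,0,0,44]
After op 13 (push 13): stack=[13] mem=[10,0,0,44]
After op 14 (RCL M3): stack=[13,44] mem=[10,0,0,44]
After op 15 (push 5): stack=[13,44,5] mem=[10,0,0,44]
After op 16 (pop): stack=[13,44] mem=[10,0,0,44]
After op 17 (RCL M2): stack=[13,44,0] mem=[10,0,0,44]
After op 18 (RCL M3): stack=[13,44,0,44] mem=[10,0,0,44]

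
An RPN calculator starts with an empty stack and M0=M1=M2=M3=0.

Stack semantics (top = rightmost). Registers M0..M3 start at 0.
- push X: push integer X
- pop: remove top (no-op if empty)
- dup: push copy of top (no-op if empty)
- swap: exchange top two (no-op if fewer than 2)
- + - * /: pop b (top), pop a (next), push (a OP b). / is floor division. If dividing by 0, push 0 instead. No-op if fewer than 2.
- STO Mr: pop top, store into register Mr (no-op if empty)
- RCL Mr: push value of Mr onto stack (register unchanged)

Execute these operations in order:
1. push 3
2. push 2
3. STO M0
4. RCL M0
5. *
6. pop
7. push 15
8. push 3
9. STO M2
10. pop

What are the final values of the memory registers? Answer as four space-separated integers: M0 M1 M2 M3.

Answer: 2 0 3 0

Derivation:
After op 1 (push 3): stack=[3] mem=[0,0,0,0]
After op 2 (push 2): stack=[3,2] mem=[0,0,0,0]
After op 3 (STO M0): stack=[3] mem=[2,0,0,0]
After op 4 (RCL M0): stack=[3,2] mem=[2,0,0,0]
After op 5 (*): stack=[6] mem=[2,0,0,0]
After op 6 (pop): stack=[empty] mem=[2,0,0,0]
After op 7 (push 15): stack=[15] mem=[2,0,0,0]
After op 8 (push 3): stack=[15,3] mem=[2,0,0,0]
After op 9 (STO M2): stack=[15] mem=[2,0,3,0]
After op 10 (pop): stack=[empty] mem=[2,0,3,0]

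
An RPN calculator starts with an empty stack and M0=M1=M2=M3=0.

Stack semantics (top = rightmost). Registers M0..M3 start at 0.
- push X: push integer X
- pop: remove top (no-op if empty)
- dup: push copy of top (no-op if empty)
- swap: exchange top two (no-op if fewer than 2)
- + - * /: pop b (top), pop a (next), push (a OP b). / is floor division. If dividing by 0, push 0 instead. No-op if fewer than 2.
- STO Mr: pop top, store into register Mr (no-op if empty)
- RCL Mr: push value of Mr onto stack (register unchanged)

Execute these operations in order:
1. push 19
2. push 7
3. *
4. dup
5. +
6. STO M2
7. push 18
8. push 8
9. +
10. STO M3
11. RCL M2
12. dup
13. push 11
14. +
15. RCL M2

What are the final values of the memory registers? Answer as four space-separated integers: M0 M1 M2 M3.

Answer: 0 0 266 26

Derivation:
After op 1 (push 19): stack=[19] mem=[0,0,0,0]
After op 2 (push 7): stack=[19,7] mem=[0,0,0,0]
After op 3 (*): stack=[133] mem=[0,0,0,0]
After op 4 (dup): stack=[133,133] mem=[0,0,0,0]
After op 5 (+): stack=[266] mem=[0,0,0,0]
After op 6 (STO M2): stack=[empty] mem=[0,0,266,0]
After op 7 (push 18): stack=[18] mem=[0,0,266,0]
After op 8 (push 8): stack=[18,8] mem=[0,0,266,0]
After op 9 (+): stack=[26] mem=[0,0,266,0]
After op 10 (STO M3): stack=[empty] mem=[0,0,266,26]
After op 11 (RCL M2): stack=[266] mem=[0,0,266,26]
After op 12 (dup): stack=[266,266] mem=[0,0,266,26]
After op 13 (push 11): stack=[266,266,11] mem=[0,0,266,26]
After op 14 (+): stack=[266,277] mem=[0,0,266,26]
After op 15 (RCL M2): stack=[266,277,266] mem=[0,0,266,26]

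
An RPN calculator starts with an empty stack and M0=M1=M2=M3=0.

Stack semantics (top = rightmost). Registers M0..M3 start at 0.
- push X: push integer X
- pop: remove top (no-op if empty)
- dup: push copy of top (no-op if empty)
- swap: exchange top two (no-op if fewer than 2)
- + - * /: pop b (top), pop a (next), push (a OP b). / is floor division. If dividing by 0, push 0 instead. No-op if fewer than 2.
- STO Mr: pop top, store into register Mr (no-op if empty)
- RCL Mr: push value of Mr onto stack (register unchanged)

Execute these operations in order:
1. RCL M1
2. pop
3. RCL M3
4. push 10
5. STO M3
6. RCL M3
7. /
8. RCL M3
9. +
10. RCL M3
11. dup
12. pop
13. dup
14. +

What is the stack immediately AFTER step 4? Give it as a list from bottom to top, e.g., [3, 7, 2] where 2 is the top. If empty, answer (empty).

After op 1 (RCL M1): stack=[0] mem=[0,0,0,0]
After op 2 (pop): stack=[empty] mem=[0,0,0,0]
After op 3 (RCL M3): stack=[0] mem=[0,0,0,0]
After op 4 (push 10): stack=[0,10] mem=[0,0,0,0]

[0, 10]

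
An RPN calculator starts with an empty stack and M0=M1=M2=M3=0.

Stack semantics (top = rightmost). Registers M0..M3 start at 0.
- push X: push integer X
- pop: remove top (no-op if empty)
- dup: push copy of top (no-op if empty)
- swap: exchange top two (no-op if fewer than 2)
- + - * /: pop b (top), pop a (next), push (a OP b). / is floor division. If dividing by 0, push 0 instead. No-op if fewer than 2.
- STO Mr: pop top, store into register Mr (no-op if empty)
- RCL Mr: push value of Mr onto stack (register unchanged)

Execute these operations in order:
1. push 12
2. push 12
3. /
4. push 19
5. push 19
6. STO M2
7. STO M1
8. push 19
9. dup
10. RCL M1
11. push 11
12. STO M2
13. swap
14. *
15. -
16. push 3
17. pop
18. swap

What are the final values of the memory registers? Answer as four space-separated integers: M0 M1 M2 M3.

Answer: 0 19 11 0

Derivation:
After op 1 (push 12): stack=[12] mem=[0,0,0,0]
After op 2 (push 12): stack=[12,12] mem=[0,0,0,0]
After op 3 (/): stack=[1] mem=[0,0,0,0]
After op 4 (push 19): stack=[1,19] mem=[0,0,0,0]
After op 5 (push 19): stack=[1,19,19] mem=[0,0,0,0]
After op 6 (STO M2): stack=[1,19] mem=[0,0,19,0]
After op 7 (STO M1): stack=[1] mem=[0,19,19,0]
After op 8 (push 19): stack=[1,19] mem=[0,19,19,0]
After op 9 (dup): stack=[1,19,19] mem=[0,19,19,0]
After op 10 (RCL M1): stack=[1,19,19,19] mem=[0,19,19,0]
After op 11 (push 11): stack=[1,19,19,19,11] mem=[0,19,19,0]
After op 12 (STO M2): stack=[1,19,19,19] mem=[0,19,11,0]
After op 13 (swap): stack=[1,19,19,19] mem=[0,19,11,0]
After op 14 (*): stack=[1,19,361] mem=[0,19,11,0]
After op 15 (-): stack=[1,-342] mem=[0,19,11,0]
After op 16 (push 3): stack=[1,-342,3] mem=[0,19,11,0]
After op 17 (pop): stack=[1,-342] mem=[0,19,11,0]
After op 18 (swap): stack=[-342,1] mem=[0,19,11,0]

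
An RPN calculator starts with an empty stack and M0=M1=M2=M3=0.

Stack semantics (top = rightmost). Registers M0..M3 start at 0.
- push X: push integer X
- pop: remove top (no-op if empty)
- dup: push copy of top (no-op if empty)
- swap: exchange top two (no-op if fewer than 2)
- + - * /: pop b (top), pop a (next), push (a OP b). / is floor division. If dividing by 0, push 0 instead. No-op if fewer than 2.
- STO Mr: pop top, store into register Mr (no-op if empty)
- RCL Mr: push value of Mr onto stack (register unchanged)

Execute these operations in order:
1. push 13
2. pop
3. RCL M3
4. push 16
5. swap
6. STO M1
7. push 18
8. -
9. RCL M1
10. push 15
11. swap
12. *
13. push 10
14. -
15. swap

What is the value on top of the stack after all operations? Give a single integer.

After op 1 (push 13): stack=[13] mem=[0,0,0,0]
After op 2 (pop): stack=[empty] mem=[0,0,0,0]
After op 3 (RCL M3): stack=[0] mem=[0,0,0,0]
After op 4 (push 16): stack=[0,16] mem=[0,0,0,0]
After op 5 (swap): stack=[16,0] mem=[0,0,0,0]
After op 6 (STO M1): stack=[16] mem=[0,0,0,0]
After op 7 (push 18): stack=[16,18] mem=[0,0,0,0]
After op 8 (-): stack=[-2] mem=[0,0,0,0]
After op 9 (RCL M1): stack=[-2,0] mem=[0,0,0,0]
After op 10 (push 15): stack=[-2,0,15] mem=[0,0,0,0]
After op 11 (swap): stack=[-2,15,0] mem=[0,0,0,0]
After op 12 (*): stack=[-2,0] mem=[0,0,0,0]
After op 13 (push 10): stack=[-2,0,10] mem=[0,0,0,0]
After op 14 (-): stack=[-2,-10] mem=[0,0,0,0]
After op 15 (swap): stack=[-10,-2] mem=[0,0,0,0]

Answer: -2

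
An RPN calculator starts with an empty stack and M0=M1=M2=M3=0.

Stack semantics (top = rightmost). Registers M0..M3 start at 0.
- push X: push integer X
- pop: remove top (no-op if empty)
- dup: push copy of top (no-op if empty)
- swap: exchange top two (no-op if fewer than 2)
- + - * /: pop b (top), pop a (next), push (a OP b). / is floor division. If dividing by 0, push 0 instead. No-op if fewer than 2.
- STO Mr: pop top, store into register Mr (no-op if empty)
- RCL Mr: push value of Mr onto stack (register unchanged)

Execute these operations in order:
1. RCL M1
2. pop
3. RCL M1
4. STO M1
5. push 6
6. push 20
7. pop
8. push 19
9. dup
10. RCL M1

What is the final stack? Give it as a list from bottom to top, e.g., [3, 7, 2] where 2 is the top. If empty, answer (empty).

Answer: [6, 19, 19, 0]

Derivation:
After op 1 (RCL M1): stack=[0] mem=[0,0,0,0]
After op 2 (pop): stack=[empty] mem=[0,0,0,0]
After op 3 (RCL M1): stack=[0] mem=[0,0,0,0]
After op 4 (STO M1): stack=[empty] mem=[0,0,0,0]
After op 5 (push 6): stack=[6] mem=[0,0,0,0]
After op 6 (push 20): stack=[6,20] mem=[0,0,0,0]
After op 7 (pop): stack=[6] mem=[0,0,0,0]
After op 8 (push 19): stack=[6,19] mem=[0,0,0,0]
After op 9 (dup): stack=[6,19,19] mem=[0,0,0,0]
After op 10 (RCL M1): stack=[6,19,19,0] mem=[0,0,0,0]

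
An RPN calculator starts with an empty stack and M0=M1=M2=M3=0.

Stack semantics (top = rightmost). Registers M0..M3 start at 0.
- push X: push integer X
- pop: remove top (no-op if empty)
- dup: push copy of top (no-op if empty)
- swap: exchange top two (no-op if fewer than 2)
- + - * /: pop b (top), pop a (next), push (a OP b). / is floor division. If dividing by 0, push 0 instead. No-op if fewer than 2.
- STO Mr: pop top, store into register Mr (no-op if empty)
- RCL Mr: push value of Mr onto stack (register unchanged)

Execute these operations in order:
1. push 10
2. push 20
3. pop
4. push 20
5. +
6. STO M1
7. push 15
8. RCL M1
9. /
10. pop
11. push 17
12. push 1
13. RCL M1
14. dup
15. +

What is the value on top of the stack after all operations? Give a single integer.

After op 1 (push 10): stack=[10] mem=[0,0,0,0]
After op 2 (push 20): stack=[10,20] mem=[0,0,0,0]
After op 3 (pop): stack=[10] mem=[0,0,0,0]
After op 4 (push 20): stack=[10,20] mem=[0,0,0,0]
After op 5 (+): stack=[30] mem=[0,0,0,0]
After op 6 (STO M1): stack=[empty] mem=[0,30,0,0]
After op 7 (push 15): stack=[15] mem=[0,30,0,0]
After op 8 (RCL M1): stack=[15,30] mem=[0,30,0,0]
After op 9 (/): stack=[0] mem=[0,30,0,0]
After op 10 (pop): stack=[empty] mem=[0,30,0,0]
After op 11 (push 17): stack=[17] mem=[0,30,0,0]
After op 12 (push 1): stack=[17,1] mem=[0,30,0,0]
After op 13 (RCL M1): stack=[17,1,30] mem=[0,30,0,0]
After op 14 (dup): stack=[17,1,30,30] mem=[0,30,0,0]
After op 15 (+): stack=[17,1,60] mem=[0,30,0,0]

Answer: 60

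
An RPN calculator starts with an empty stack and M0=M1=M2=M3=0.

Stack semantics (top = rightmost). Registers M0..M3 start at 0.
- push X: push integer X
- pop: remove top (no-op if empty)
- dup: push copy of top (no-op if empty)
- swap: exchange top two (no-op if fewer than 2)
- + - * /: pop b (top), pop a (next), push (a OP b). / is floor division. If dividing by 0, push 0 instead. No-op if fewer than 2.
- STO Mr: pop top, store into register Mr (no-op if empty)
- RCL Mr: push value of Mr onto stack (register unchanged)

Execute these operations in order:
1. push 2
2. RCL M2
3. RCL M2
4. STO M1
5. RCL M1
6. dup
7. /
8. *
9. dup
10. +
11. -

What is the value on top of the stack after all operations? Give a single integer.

After op 1 (push 2): stack=[2] mem=[0,0,0,0]
After op 2 (RCL M2): stack=[2,0] mem=[0,0,0,0]
After op 3 (RCL M2): stack=[2,0,0] mem=[0,0,0,0]
After op 4 (STO M1): stack=[2,0] mem=[0,0,0,0]
After op 5 (RCL M1): stack=[2,0,0] mem=[0,0,0,0]
After op 6 (dup): stack=[2,0,0,0] mem=[0,0,0,0]
After op 7 (/): stack=[2,0,0] mem=[0,0,0,0]
After op 8 (*): stack=[2,0] mem=[0,0,0,0]
After op 9 (dup): stack=[2,0,0] mem=[0,0,0,0]
After op 10 (+): stack=[2,0] mem=[0,0,0,0]
After op 11 (-): stack=[2] mem=[0,0,0,0]

Answer: 2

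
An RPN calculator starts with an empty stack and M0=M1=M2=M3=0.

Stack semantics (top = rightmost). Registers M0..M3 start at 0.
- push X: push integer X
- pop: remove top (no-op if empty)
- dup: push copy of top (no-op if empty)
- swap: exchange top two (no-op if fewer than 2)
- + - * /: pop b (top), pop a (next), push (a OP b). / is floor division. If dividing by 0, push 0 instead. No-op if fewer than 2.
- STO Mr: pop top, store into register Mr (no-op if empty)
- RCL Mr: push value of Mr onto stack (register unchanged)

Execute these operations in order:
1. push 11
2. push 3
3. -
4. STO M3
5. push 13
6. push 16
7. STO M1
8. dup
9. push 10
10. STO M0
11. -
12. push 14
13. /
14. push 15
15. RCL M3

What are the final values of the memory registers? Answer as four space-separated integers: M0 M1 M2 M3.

Answer: 10 16 0 8

Derivation:
After op 1 (push 11): stack=[11] mem=[0,0,0,0]
After op 2 (push 3): stack=[11,3] mem=[0,0,0,0]
After op 3 (-): stack=[8] mem=[0,0,0,0]
After op 4 (STO M3): stack=[empty] mem=[0,0,0,8]
After op 5 (push 13): stack=[13] mem=[0,0,0,8]
After op 6 (push 16): stack=[13,16] mem=[0,0,0,8]
After op 7 (STO M1): stack=[13] mem=[0,16,0,8]
After op 8 (dup): stack=[13,13] mem=[0,16,0,8]
After op 9 (push 10): stack=[13,13,10] mem=[0,16,0,8]
After op 10 (STO M0): stack=[13,13] mem=[10,16,0,8]
After op 11 (-): stack=[0] mem=[10,16,0,8]
After op 12 (push 14): stack=[0,14] mem=[10,16,0,8]
After op 13 (/): stack=[0] mem=[10,16,0,8]
After op 14 (push 15): stack=[0,15] mem=[10,16,0,8]
After op 15 (RCL M3): stack=[0,15,8] mem=[10,16,0,8]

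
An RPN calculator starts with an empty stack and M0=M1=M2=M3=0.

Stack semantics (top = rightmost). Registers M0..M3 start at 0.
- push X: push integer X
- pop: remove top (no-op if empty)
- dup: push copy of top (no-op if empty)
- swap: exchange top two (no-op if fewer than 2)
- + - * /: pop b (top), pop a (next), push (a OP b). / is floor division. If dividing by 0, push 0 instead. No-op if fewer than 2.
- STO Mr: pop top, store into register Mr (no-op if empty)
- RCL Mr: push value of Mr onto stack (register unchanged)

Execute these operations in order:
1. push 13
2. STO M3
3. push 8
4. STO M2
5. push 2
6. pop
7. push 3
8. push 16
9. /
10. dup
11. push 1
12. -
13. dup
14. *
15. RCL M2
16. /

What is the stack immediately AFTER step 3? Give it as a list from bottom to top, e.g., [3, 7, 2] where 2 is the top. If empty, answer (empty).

After op 1 (push 13): stack=[13] mem=[0,0,0,0]
After op 2 (STO M3): stack=[empty] mem=[0,0,0,13]
After op 3 (push 8): stack=[8] mem=[0,0,0,13]

[8]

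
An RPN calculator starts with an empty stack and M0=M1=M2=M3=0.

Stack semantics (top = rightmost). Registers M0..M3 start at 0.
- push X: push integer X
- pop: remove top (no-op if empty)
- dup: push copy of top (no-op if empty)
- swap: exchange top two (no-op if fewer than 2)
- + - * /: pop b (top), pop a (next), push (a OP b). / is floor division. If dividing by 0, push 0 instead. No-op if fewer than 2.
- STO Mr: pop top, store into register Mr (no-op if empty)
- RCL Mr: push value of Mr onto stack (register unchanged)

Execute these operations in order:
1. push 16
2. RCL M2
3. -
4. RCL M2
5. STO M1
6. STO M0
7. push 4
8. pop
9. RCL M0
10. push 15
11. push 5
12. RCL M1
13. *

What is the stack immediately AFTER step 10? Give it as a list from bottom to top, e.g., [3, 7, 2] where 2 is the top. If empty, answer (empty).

After op 1 (push 16): stack=[16] mem=[0,0,0,0]
After op 2 (RCL M2): stack=[16,0] mem=[0,0,0,0]
After op 3 (-): stack=[16] mem=[0,0,0,0]
After op 4 (RCL M2): stack=[16,0] mem=[0,0,0,0]
After op 5 (STO M1): stack=[16] mem=[0,0,0,0]
After op 6 (STO M0): stack=[empty] mem=[16,0,0,0]
After op 7 (push 4): stack=[4] mem=[16,0,0,0]
After op 8 (pop): stack=[empty] mem=[16,0,0,0]
After op 9 (RCL M0): stack=[16] mem=[16,0,0,0]
After op 10 (push 15): stack=[16,15] mem=[16,0,0,0]

[16, 15]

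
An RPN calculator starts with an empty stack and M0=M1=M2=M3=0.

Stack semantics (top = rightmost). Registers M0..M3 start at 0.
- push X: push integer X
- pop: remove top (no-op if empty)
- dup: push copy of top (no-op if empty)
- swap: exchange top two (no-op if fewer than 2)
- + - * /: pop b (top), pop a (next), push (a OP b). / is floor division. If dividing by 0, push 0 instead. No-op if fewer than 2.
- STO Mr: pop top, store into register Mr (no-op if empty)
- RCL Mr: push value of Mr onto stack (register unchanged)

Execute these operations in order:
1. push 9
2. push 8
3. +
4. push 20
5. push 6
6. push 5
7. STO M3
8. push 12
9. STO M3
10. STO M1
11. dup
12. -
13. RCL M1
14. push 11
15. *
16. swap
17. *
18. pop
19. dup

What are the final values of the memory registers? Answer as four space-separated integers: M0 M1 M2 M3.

Answer: 0 6 0 12

Derivation:
After op 1 (push 9): stack=[9] mem=[0,0,0,0]
After op 2 (push 8): stack=[9,8] mem=[0,0,0,0]
After op 3 (+): stack=[17] mem=[0,0,0,0]
After op 4 (push 20): stack=[17,20] mem=[0,0,0,0]
After op 5 (push 6): stack=[17,20,6] mem=[0,0,0,0]
After op 6 (push 5): stack=[17,20,6,5] mem=[0,0,0,0]
After op 7 (STO M3): stack=[17,20,6] mem=[0,0,0,5]
After op 8 (push 12): stack=[17,20,6,12] mem=[0,0,0,5]
After op 9 (STO M3): stack=[17,20,6] mem=[0,0,0,12]
After op 10 (STO M1): stack=[17,20] mem=[0,6,0,12]
After op 11 (dup): stack=[17,20,20] mem=[0,6,0,12]
After op 12 (-): stack=[17,0] mem=[0,6,0,12]
After op 13 (RCL M1): stack=[17,0,6] mem=[0,6,0,12]
After op 14 (push 11): stack=[17,0,6,11] mem=[0,6,0,12]
After op 15 (*): stack=[17,0,66] mem=[0,6,0,12]
After op 16 (swap): stack=[17,66,0] mem=[0,6,0,12]
After op 17 (*): stack=[17,0] mem=[0,6,0,12]
After op 18 (pop): stack=[17] mem=[0,6,0,12]
After op 19 (dup): stack=[17,17] mem=[0,6,0,12]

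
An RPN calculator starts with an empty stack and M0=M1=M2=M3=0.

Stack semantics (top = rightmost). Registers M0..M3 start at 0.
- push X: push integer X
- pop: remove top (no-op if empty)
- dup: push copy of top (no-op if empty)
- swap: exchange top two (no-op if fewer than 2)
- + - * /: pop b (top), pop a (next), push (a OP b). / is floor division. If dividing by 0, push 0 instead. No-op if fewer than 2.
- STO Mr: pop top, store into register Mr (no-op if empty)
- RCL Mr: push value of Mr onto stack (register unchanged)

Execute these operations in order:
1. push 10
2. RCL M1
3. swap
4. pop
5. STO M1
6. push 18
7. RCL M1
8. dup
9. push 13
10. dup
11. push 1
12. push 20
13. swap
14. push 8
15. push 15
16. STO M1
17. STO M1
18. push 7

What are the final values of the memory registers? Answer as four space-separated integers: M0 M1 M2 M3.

After op 1 (push 10): stack=[10] mem=[0,0,0,0]
After op 2 (RCL M1): stack=[10,0] mem=[0,0,0,0]
After op 3 (swap): stack=[0,10] mem=[0,0,0,0]
After op 4 (pop): stack=[0] mem=[0,0,0,0]
After op 5 (STO M1): stack=[empty] mem=[0,0,0,0]
After op 6 (push 18): stack=[18] mem=[0,0,0,0]
After op 7 (RCL M1): stack=[18,0] mem=[0,0,0,0]
After op 8 (dup): stack=[18,0,0] mem=[0,0,0,0]
After op 9 (push 13): stack=[18,0,0,13] mem=[0,0,0,0]
After op 10 (dup): stack=[18,0,0,13,13] mem=[0,0,0,0]
After op 11 (push 1): stack=[18,0,0,13,13,1] mem=[0,0,0,0]
After op 12 (push 20): stack=[18,0,0,13,13,1,20] mem=[0,0,0,0]
After op 13 (swap): stack=[18,0,0,13,13,20,1] mem=[0,0,0,0]
After op 14 (push 8): stack=[18,0,0,13,13,20,1,8] mem=[0,0,0,0]
After op 15 (push 15): stack=[18,0,0,13,13,20,1,8,15] mem=[0,0,0,0]
After op 16 (STO M1): stack=[18,0,0,13,13,20,1,8] mem=[0,15,0,0]
After op 17 (STO M1): stack=[18,0,0,13,13,20,1] mem=[0,8,0,0]
After op 18 (push 7): stack=[18,0,0,13,13,20,1,7] mem=[0,8,0,0]

Answer: 0 8 0 0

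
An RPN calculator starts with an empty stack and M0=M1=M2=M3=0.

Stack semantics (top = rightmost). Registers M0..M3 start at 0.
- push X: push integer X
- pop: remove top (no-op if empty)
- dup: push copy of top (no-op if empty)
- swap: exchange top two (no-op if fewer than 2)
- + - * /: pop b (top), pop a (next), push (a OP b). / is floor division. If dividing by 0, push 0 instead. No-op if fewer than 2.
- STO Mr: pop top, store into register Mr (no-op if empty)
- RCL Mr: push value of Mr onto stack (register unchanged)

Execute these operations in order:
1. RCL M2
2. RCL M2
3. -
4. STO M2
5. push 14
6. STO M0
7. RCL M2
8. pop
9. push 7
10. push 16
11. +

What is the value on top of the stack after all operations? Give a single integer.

After op 1 (RCL M2): stack=[0] mem=[0,0,0,0]
After op 2 (RCL M2): stack=[0,0] mem=[0,0,0,0]
After op 3 (-): stack=[0] mem=[0,0,0,0]
After op 4 (STO M2): stack=[empty] mem=[0,0,0,0]
After op 5 (push 14): stack=[14] mem=[0,0,0,0]
After op 6 (STO M0): stack=[empty] mem=[14,0,0,0]
After op 7 (RCL M2): stack=[0] mem=[14,0,0,0]
After op 8 (pop): stack=[empty] mem=[14,0,0,0]
After op 9 (push 7): stack=[7] mem=[14,0,0,0]
After op 10 (push 16): stack=[7,16] mem=[14,0,0,0]
After op 11 (+): stack=[23] mem=[14,0,0,0]

Answer: 23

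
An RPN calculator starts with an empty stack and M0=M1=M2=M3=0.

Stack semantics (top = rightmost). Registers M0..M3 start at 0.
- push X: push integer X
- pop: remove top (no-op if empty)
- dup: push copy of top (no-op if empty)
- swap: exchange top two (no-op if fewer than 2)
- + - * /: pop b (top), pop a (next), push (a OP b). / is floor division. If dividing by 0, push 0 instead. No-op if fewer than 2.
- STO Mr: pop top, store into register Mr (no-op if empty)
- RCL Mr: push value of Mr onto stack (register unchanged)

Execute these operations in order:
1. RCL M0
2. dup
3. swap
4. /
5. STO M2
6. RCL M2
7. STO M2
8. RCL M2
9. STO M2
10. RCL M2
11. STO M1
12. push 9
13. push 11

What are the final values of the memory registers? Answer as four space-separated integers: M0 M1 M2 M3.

Answer: 0 0 0 0

Derivation:
After op 1 (RCL M0): stack=[0] mem=[0,0,0,0]
After op 2 (dup): stack=[0,0] mem=[0,0,0,0]
After op 3 (swap): stack=[0,0] mem=[0,0,0,0]
After op 4 (/): stack=[0] mem=[0,0,0,0]
After op 5 (STO M2): stack=[empty] mem=[0,0,0,0]
After op 6 (RCL M2): stack=[0] mem=[0,0,0,0]
After op 7 (STO M2): stack=[empty] mem=[0,0,0,0]
After op 8 (RCL M2): stack=[0] mem=[0,0,0,0]
After op 9 (STO M2): stack=[empty] mem=[0,0,0,0]
After op 10 (RCL M2): stack=[0] mem=[0,0,0,0]
After op 11 (STO M1): stack=[empty] mem=[0,0,0,0]
After op 12 (push 9): stack=[9] mem=[0,0,0,0]
After op 13 (push 11): stack=[9,11] mem=[0,0,0,0]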